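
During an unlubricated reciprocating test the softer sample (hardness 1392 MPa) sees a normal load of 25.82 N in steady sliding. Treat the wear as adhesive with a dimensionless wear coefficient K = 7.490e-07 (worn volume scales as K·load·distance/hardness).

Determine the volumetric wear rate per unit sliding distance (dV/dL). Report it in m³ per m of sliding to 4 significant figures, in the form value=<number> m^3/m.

value=1.389e-14 m^3/m

Printed values are rounded; the computation keeps full float precision, and one last rounding: 4 significant figures.
Hardness H = 1392 MPa = 1.392e+09 Pa.
In SI base units, W = 25.82 N, H = 1.392e+09 Pa, K = 7.490e-07.
Rate of wear dV/dL = K·W/H (independent of L): 7.490e-07 · 25.82 / 1.392e+09 = 1.389e-14 m³/m.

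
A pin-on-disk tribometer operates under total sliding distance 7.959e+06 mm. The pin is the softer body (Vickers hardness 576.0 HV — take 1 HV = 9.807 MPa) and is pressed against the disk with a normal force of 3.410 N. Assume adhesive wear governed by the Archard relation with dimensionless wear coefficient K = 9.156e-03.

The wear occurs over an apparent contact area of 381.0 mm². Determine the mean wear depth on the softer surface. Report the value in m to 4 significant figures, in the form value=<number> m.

value=1.155e-04 m

Intermediates appear rounded — each operation carries full float precision; one final rounding to 4 significant digits.
Convert: Distance L = 7.959e+06 mm = 7959 m.
Convert: Hardness H = 576.0 HV × 9.807 MPa/HV = 5649 MPa = 5.649e+09 Pa.
Convert: Contact area A = 381.0 mm² = 3.810e-04 m².
As SI base values: W = 3.410 N, H = 5.649e+09 Pa, K = 9.156e-03.
By Archard's law, V = K·W·L/H = 9.156e-03 · 3.410 · 7959 / 5.649e+09 = 4.399e-08 m³.
Mean depth h = V/A = 4.399e-08 / 3.810e-04 = 1.155e-04 m.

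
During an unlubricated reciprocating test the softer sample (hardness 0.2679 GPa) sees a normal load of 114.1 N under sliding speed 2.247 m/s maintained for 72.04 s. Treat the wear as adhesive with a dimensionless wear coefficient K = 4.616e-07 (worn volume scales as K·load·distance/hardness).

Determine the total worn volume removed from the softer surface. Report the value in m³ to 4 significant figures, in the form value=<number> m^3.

Intermediates are shown rounded — the computation carries full precision, and a lone final rounding, at 4 significant figures.
Convert: Sliding distance L = v·t = 2.247 m/s × 72.04 s = 161.9 m.
Convert: Hardness H = 0.2679 GPa = 2.679e+08 Pa.
As SI base values: W = 114.1 N, H = 2.679e+08 Pa, K = 4.616e-07.
Archard relation: V = K·W·L/H = 4.616e-07 · 114.1 · 161.9 / 2.679e+08 = 3.182e-11 m³.

value=3.182e-11 m^3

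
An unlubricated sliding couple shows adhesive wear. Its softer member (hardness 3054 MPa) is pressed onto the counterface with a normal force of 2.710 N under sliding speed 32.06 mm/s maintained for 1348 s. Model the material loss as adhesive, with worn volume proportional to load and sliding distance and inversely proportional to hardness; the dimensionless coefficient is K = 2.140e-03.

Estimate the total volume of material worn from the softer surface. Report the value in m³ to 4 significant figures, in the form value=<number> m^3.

The intermediates are printed rounded. Every step maintains full float precision, and one last rounding: four significant digits.
Sliding speed v = 32.06 mm/s = 0.03206 m/s. Total distance L = v·t = 0.03206 m/s × 1348 s = 43.22 m.
Hardness H = 3054 MPa = 3.054e+09 Pa.
As SI base values: W = 2.710 N, H = 3.054e+09 Pa, K = 2.140e-03.
By Archard's law, V = K·W·L/H = 2.140e-03 · 2.710 · 43.22 / 3.054e+09 = 8.207e-11 m³.

value=8.207e-11 m^3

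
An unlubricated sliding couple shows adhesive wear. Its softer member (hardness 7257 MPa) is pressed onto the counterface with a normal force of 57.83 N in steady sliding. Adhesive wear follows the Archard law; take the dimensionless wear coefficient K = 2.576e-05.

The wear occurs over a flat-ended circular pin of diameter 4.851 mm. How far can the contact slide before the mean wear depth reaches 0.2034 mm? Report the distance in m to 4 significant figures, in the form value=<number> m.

All working math carries full precision — intermediates are printed rounded, and a single final rounding: 4 significant digits.
Convert: Hardness H = 7257 MPa = 7.257e+09 Pa.
Convert: Pin diameter d = 4.851 mm = 0.004851 m. Contact area A = π·d²/4 = π·(0.004851 m)²/4 = 1.848e-05 m².
Convert: Depth limit h_lim = 0.2034 mm = 2.034e-04 m.
Restated in SI base units: W = 57.83 N, H = 7.257e+09 Pa, K = 2.576e-05.
Limit volume V_lim = h_lim·A = 2.034e-04 · 1.848e-05 = 3.759e-09 m³.
Inverting, life L = V_lim·H/(K·W) = 3.759e-09 · 7.257e+09 / (2.576e-05 · 57.83) = 1.831e+04 m.

value=1.831e+04 m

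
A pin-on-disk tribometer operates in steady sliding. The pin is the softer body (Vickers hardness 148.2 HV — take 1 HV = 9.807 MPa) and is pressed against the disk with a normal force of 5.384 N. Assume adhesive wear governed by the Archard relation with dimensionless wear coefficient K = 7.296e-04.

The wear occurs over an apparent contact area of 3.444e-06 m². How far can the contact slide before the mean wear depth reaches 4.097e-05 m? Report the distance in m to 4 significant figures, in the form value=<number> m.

value=52.21 m

The intermediates are printed rounded, and the computation holds full precision, and one final rounding, at 4 significant digits.
Hardness H = 148.2 HV × 9.807 MPa/HV = 1453 MPa = 1.453e+09 Pa.
Restated in SI base units: W = 5.384 N, H = 1.453e+09 Pa, K = 7.296e-04.
Volume at the limit: V_lim = h_lim·A = 4.097e-05 · 3.444e-06 = 1.411e-10 m³.
Thus life L = V_lim·H/(K·W) = 1.411e-10 · 1.453e+09 / (7.296e-04 · 5.384) = 52.21 m.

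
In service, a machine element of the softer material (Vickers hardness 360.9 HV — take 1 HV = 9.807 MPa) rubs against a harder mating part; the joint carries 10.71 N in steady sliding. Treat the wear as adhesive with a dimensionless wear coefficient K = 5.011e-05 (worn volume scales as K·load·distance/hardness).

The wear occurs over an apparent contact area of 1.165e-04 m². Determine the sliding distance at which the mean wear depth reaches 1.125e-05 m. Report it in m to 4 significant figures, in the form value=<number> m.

Intermediates are displayed rounded; every step holds exact precision, and one final rounding: 4 significant digits.
Hardness H = 360.9 HV × 9.807 MPa/HV = 3539 MPa = 3.539e+09 Pa.
SI base units throughout: W = 10.71 N, H = 3.539e+09 Pa, K = 5.011e-05.
Volume at the limit: V_lim = h_lim·A = 1.125e-05 · 1.165e-04 = 1.311e-09 m³.
Thus life L = V_lim·H/(K·W) = 1.311e-09 · 3.539e+09 / (5.011e-05 · 10.71) = 8643 m.

value=8643 m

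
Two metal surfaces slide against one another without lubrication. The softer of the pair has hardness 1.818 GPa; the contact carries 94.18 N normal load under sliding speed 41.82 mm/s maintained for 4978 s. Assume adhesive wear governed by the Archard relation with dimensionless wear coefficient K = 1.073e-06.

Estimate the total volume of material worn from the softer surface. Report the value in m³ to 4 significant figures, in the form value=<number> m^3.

value=1.157e-11 m^3

The computation keeps full precision, and intermediates are displayed rounded; a single final rounding, at four significant figures.
Sliding speed v = 41.82 mm/s = 0.04182 m/s. The distance L = v·t = 0.04182 m/s × 4978 s = 208.2 m.
Hardness H = 1.818 GPa = 1.818e+09 Pa.
In SI base units: W = 94.18 N, H = 1.818e+09 Pa, K = 1.073e-06.
Apply Archard: V = K·W·L/H = 1.073e-06 · 94.18 · 208.2 / 1.818e+09 = 1.157e-11 m³.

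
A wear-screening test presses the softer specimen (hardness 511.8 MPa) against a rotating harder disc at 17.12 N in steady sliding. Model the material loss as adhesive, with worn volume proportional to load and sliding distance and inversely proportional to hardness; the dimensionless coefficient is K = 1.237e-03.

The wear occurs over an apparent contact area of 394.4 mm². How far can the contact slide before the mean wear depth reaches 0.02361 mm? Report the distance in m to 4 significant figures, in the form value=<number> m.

value=225.0 m

All working math carries full precision; shown intermediates are rounded; rounded once at the end: 4 significant figures.
Convert: Hardness H = 511.8 MPa = 5.118e+08 Pa.
Convert: Contact area A = 394.4 mm² = 3.944e-04 m².
Convert: Depth limit h_lim = 0.02361 mm = 2.361e-05 m.
As SI base values: W = 17.12 N, H = 5.118e+08 Pa, K = 1.237e-03.
At the depth limit, V_lim = h_lim·A = 2.361e-05 · 3.944e-04 = 9.312e-09 m³.
Thus life L = V_lim·H/(K·W) = 9.312e-09 · 5.118e+08 / (1.237e-03 · 17.12) = 225.0 m.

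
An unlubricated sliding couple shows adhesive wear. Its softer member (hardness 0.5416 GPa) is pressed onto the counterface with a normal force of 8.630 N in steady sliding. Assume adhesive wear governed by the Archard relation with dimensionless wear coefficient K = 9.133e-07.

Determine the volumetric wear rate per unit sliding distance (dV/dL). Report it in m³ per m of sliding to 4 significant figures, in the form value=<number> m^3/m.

value=1.455e-14 m^3/m

Intermediate values are printed rounded, and all arithmetic runs at full precision. Rounded just once: 4 significant digits.
Hardness H = 0.5416 GPa = 5.416e+08 Pa.
Collected in SI base units: W = 8.630 N, H = 5.416e+08 Pa, K = 9.133e-07.
Rate of wear dV/dL = K·W/H — distance-free: 9.133e-07 · 8.630 / 5.416e+08 = 1.455e-14 m³/m.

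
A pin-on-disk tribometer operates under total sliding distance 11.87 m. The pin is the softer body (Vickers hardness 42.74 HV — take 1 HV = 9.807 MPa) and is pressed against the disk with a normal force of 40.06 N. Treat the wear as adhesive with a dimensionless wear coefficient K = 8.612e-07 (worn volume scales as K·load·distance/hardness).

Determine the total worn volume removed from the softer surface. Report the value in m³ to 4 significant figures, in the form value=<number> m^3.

value=9.770e-13 m^3

Each operation holds full precision — intermediate values appear rounded, and rounded just once to four significant figures.
Hardness H = 42.74 HV × 9.807 MPa/HV = 419.2 MPa = 4.192e+08 Pa.
In SI base units: W = 40.06 N, H = 4.192e+08 Pa, K = 8.612e-07.
Archard relation: V = K·W·L/H = 8.612e-07 · 40.06 · 11.87 / 4.192e+08 = 9.770e-13 m³.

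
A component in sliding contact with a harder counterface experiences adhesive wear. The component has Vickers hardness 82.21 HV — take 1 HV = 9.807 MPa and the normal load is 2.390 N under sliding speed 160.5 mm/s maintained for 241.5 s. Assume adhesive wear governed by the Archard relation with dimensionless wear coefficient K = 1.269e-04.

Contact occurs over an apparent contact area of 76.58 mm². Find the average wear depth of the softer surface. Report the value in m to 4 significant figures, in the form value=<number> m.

Intermediates appear rounded, and all arithmetic runs at full precision. Rounded once at the end: 4 significant digits.
Convert: Sliding speed v = 160.5 mm/s = 0.1605 m/s. Total distance L = v·t = 0.1605 m/s × 241.5 s = 38.76 m.
Convert: Hardness H = 82.21 HV × 9.807 MPa/HV = 806.2 MPa = 8.062e+08 Pa.
Convert: Contact area A = 76.58 mm² = 7.658e-05 m².
As SI base values: W = 2.390 N, H = 8.062e+08 Pa, K = 1.269e-04.
Worn volume V = K·W·L/H = 1.269e-04 · 2.390 · 38.76 / 8.062e+08 = 1.458e-11 m³.
Wear depth h = V/A = 1.458e-11 / 7.658e-05 = 1.904e-07 m.

value=1.904e-07 m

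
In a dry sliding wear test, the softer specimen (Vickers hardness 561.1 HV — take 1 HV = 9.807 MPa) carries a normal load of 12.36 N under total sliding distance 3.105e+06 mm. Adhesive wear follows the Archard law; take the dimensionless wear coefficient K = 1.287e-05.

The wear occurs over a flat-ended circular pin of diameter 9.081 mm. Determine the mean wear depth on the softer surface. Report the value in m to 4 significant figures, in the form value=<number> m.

value=1.386e-06 m

Shown intermediates are rounded — each operation carries full precision; rounded just once to four significant digits.
Convert: Distance covered L = 3.105e+06 mm = 3105 m.
Convert: Hardness H = 561.1 HV × 9.807 MPa/HV = 5503 MPa = 5.503e+09 Pa.
Convert: Pin diameter d = 9.081 mm = 0.009081 m. Contact area A = π·d²/4 = π·(0.009081 m)²/4 = 6.477e-05 m².
In SI base units: W = 12.36 N, H = 5.503e+09 Pa, K = 1.287e-05.
Apply Archard: V = K·W·L/H = 1.287e-05 · 12.36 · 3105 / 5.503e+09 = 8.976e-11 m³.
Depth h = V/A = 8.976e-11 / 6.477e-05 = 1.386e-06 m.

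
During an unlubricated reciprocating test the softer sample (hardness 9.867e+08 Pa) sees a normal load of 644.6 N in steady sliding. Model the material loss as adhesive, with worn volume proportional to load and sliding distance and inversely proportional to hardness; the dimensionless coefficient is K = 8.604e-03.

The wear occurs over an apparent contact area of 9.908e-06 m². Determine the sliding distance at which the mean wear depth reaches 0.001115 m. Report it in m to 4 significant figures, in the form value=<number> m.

The intermediates are displayed rounded — the computation carries full float precision, and a lone final rounding to 4 significant figures.
SI base units throughout: W = 644.6 N, H = 9.867e+08 Pa, K = 8.604e-03.
Allowed volume V_lim = h_lim·A = 0.001115 · 9.908e-06 = 1.105e-08 m³.
So the life L = V_lim·H/(K·W) = 1.105e-08 · 9.867e+08 / (8.604e-03 · 644.6) = 1.965 m.

value=1.965 m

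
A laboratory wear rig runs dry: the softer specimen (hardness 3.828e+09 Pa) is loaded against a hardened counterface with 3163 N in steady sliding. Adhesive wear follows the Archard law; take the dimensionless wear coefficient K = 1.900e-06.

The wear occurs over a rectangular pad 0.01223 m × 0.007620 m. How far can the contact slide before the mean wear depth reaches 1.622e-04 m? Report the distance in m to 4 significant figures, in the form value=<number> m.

Printed values are rounded, and each operation maintains full precision; a single final rounding to four significant digits.
Convert: Contact area A = 0.01223 m × 0.007620 m = 9.319e-05 m².
In SI base units: W = 3163 N, H = 3.828e+09 Pa, K = 1.900e-06.
Volume at the limit: V_lim = h_lim·A = 1.622e-04 · 9.319e-05 = 1.512e-08 m³.
Life L = V_lim·H/(K·W) = 1.512e-08 · 3.828e+09 / (1.900e-06 · 3163) = 9628 m.

value=9628 m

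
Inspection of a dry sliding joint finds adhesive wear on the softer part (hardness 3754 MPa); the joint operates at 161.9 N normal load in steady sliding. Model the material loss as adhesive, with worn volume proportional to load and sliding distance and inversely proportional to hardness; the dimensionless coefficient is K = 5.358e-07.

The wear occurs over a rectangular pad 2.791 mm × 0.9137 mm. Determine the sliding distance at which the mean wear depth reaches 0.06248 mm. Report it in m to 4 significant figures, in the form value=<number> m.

value=6895 m

Each operation runs at exact precision; quoted intermediates are rounded — one last rounding: four significant figures.
Hardness H = 3754 MPa = 3.754e+09 Pa.
Pad sides 2.791 mm × 0.9137 mm = 2.791e-03 m × 9.137e-04 m. Contact area A = 2.791e-03 m × 9.137e-04 m = 2.550e-06 m².
Depth limit h_lim = 0.06248 mm = 6.248e-05 m.
In SI base units, W = 161.9 N, H = 3.754e+09 Pa, K = 5.358e-07.
Volume at the limit: V_lim = h_lim·A = 6.248e-05 · 2.550e-06 = 1.593e-10 m³.
Sliding life L = V_lim·H/(K·W) = 1.593e-10 · 3.754e+09 / (5.358e-07 · 161.9) = 6895 m.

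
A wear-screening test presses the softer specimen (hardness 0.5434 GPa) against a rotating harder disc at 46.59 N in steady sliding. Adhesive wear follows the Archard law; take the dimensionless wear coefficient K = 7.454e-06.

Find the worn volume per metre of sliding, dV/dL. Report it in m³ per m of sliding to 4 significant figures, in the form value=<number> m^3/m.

Each operation maintains exact precision; shown intermediates are rounded. Rounded once at the end to four significant digits.
Hardness H = 0.5434 GPa = 5.434e+08 Pa.
In SI base units, W = 46.59 N, H = 5.434e+08 Pa, K = 7.454e-06.
The wear rate dV/dL = K·W/H — distance-free: 7.454e-06 · 46.59 / 5.434e+08 = 6.391e-13 m³/m.

value=6.391e-13 m^3/m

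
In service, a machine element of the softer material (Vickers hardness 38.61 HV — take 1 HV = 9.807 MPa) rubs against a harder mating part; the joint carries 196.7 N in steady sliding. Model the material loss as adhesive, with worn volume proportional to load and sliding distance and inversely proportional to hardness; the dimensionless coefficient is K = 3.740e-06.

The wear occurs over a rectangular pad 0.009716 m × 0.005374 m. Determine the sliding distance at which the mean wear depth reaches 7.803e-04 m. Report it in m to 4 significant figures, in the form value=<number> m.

The intermediates appear rounded. All working math carries full precision; rounded just once to four significant digits.
Hardness H = 38.61 HV × 9.807 MPa/HV = 378.6 MPa = 3.786e+08 Pa.
Contact area A = 0.009716 m × 0.005374 m = 5.221e-05 m².
Expressed in SI base units: W = 196.7 N, H = 3.786e+08 Pa, K = 3.740e-06.
At the depth limit, V_lim = h_lim·A = 7.803e-04 · 5.221e-05 = 4.074e-08 m³.
Life L = V_lim·H/(K·W) = 4.074e-08 · 3.786e+08 / (3.740e-06 · 196.7) = 2.097e+04 m.

value=2.097e+04 m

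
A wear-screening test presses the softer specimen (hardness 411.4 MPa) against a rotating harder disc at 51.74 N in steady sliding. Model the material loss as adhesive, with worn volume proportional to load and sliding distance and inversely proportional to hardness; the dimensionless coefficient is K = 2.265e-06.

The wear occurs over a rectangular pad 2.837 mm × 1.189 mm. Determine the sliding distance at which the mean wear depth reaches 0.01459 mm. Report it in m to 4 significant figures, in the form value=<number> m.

The intermediates are printed rounded. Every step holds full precision, and a single final rounding: 4 significant digits.
Convert: Hardness H = 411.4 MPa = 4.114e+08 Pa.
Convert: Pad sides 2.837 mm × 1.189 mm = 0.002837 m × 0.001189 m. Contact area A = 0.002837 m × 0.001189 m = 3.373e-06 m².
Convert: Depth limit h_lim = 0.01459 mm = 1.459e-05 m.
Restated in SI base units: W = 51.74 N, H = 4.114e+08 Pa, K = 2.265e-06.
Allowed volume V_lim = h_lim·A = 1.459e-05 · 3.373e-06 = 4.921e-11 m³.
Sliding life L = V_lim·H/(K·W) = 4.921e-11 · 4.114e+08 / (2.265e-06 · 51.74) = 172.8 m.

value=172.8 m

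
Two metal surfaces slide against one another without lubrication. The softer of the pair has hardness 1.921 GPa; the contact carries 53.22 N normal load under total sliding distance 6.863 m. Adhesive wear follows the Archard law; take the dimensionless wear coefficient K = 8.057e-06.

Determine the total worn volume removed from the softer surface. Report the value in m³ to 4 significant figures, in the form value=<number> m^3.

value=1.532e-12 m^3

Quoted intermediates are rounded, and all working math runs at full precision; rounded once at the end, at four significant figures.
Hardness H = 1.921 GPa = 1.921e+09 Pa.
In SI base units, W = 53.22 N, H = 1.921e+09 Pa, K = 8.057e-06.
Worn volume V = K·W·L/H = 8.057e-06 · 53.22 · 6.863 / 1.921e+09 = 1.532e-12 m³.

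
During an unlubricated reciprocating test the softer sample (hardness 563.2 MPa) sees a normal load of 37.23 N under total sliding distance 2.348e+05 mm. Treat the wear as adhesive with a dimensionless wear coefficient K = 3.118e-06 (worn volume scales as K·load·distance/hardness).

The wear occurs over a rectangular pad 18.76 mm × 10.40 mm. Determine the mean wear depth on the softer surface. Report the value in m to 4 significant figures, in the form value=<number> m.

value=2.480e-07 m

Intermediate values are displayed rounded. Every step keeps exact precision. Rounded just once to four significant figures.
Convert: Distance covered L = 2.348e+05 mm = 234.8 m.
Convert: Hardness H = 563.2 MPa = 5.632e+08 Pa.
Convert: Pad sides 18.76 mm × 10.40 mm = 0.01876 m × 0.01040 m. Contact area A = 0.01876 m × 0.01040 m = 1.951e-04 m².
Restated in SI base units: W = 37.23 N, H = 5.632e+08 Pa, K = 3.118e-06.
The Archard volume V = K·W·L/H = 3.118e-06 · 37.23 · 234.8 / 5.632e+08 = 4.840e-11 m³.
Mean wear depth h = V/A = 4.840e-11 / 1.951e-04 = 2.480e-07 m.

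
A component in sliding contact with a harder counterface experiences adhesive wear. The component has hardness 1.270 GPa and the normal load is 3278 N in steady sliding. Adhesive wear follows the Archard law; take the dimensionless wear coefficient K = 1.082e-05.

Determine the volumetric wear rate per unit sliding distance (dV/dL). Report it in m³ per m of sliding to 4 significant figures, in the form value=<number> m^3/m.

Intermediate values appear rounded, and each operation runs at full float precision, and a lone final rounding, at four significant digits.
Hardness H = 1.270 GPa = 1.270e+09 Pa.
In SI base units, W = 3278 N, H = 1.270e+09 Pa, K = 1.082e-05.
Volumetric rate dV/dL = K·W/H, so: 1.082e-05 · 3278 / 1.270e+09 = 2.793e-11 m³/m.

value=2.793e-11 m^3/m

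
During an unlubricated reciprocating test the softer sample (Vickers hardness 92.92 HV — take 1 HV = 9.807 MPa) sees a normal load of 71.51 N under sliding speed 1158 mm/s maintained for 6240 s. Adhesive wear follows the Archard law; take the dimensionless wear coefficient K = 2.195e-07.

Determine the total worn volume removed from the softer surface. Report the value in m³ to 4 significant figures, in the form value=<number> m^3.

value=1.245e-10 m^3

Printed values are rounded, and the algebra runs at exact precision; rounded just once to four significant figures.
Convert: Sliding speed v = 1158 mm/s = 1.158 m/s. Path length L = v·t = 1.158 m/s × 6240 s = 7226 m.
Convert: Hardness H = 92.92 HV × 9.807 MPa/HV = 911.3 MPa = 9.113e+08 Pa.
Restated in SI base units: W = 71.51 N, H = 9.113e+08 Pa, K = 2.195e-07.
The Archard volume V = K·W·L/H = 2.195e-07 · 71.51 · 7226 / 9.113e+08 = 1.245e-10 m³.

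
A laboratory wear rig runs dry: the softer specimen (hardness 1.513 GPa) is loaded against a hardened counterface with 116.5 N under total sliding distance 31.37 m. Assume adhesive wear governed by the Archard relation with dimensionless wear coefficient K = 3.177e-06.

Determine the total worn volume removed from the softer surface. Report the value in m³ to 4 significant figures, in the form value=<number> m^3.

value=7.674e-12 m^3

Printed values are rounded. The algebra runs at full float precision. Rounded once at the end to 4 significant figures.
Hardness H = 1.513 GPa = 1.513e+09 Pa.
SI base units throughout: W = 116.5 N, H = 1.513e+09 Pa, K = 3.177e-06.
The Archard volume V = K·W·L/H = 3.177e-06 · 116.5 · 31.37 / 1.513e+09 = 7.674e-12 m³.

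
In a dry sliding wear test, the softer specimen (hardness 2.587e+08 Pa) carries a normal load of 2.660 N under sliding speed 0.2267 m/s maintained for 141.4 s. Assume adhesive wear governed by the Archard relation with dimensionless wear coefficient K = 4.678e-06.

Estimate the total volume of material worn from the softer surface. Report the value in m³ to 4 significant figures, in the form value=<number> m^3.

Every step runs at full float precision — the intermediates appear rounded, and a single final rounding, at 4 significant digits.
Convert: Sliding distance L = v·t = 0.2267 m/s × 141.4 s = 32.06 m.
Expressed in SI base units: W = 2.660 N, H = 2.587e+08 Pa, K = 4.678e-06.
By Archard's law, V = K·W·L/H = 4.678e-06 · 2.660 · 32.06 / 2.587e+08 = 1.542e-12 m³.

value=1.542e-12 m^3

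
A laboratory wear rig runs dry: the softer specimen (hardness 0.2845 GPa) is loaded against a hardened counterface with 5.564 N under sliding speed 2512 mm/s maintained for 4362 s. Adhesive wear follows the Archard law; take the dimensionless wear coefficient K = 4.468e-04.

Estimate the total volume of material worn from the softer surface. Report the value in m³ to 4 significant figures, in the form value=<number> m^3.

value=9.575e-08 m^3

All arithmetic carries full precision. Intermediate values are displayed rounded, and a single final rounding, at 4 significant figures.
Sliding speed v = 2512 mm/s = 2.512 m/s. Distance covered L = v·t = 2.512 m/s × 4362 s = 1.096e+04 m.
Hardness H = 0.2845 GPa = 2.845e+08 Pa.
Working in SI base units: W = 5.564 N, H = 2.845e+08 Pa, K = 4.468e-04.
Archard volume V = K·W·L/H = 4.468e-04 · 5.564 · 1.096e+04 / 2.845e+08 = 9.575e-08 m³.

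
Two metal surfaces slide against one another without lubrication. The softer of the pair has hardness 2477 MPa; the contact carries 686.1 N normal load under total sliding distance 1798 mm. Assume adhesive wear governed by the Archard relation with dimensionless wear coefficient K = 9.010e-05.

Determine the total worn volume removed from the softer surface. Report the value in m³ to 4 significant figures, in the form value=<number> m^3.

value=4.487e-11 m^3

All arithmetic runs at full precision. Intermediates are shown rounded. Rounded just once, at 4 significant figures.
The distance L = 1798 mm = 1.798 m.
Hardness H = 2477 MPa = 2.477e+09 Pa.
In SI base units: W = 686.1 N, H = 2.477e+09 Pa, K = 9.010e-05.
Apply Archard: V = K·W·L/H = 9.010e-05 · 686.1 · 1.798 / 2.477e+09 = 4.487e-11 m³.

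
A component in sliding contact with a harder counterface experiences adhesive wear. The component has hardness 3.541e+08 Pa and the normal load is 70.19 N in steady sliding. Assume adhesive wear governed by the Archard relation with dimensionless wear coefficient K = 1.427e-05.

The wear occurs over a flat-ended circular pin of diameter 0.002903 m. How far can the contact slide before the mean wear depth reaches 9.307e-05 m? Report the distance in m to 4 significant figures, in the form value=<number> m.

value=217.8 m

Intermediate values are displayed rounded — all working math runs at exact precision. Rounded once at the end: four significant figures.
Contact area A = π·d²/4 = π·(0.002903 m)²/4 = 6.619e-06 m².
SI base units throughout: W = 70.19 N, H = 3.541e+08 Pa, K = 1.427e-05.
Limit volume V_lim = h_lim·A = 9.307e-05 · 6.619e-06 = 6.160e-10 m³.
Sliding life L = V_lim·H/(K·W) = 6.160e-10 · 3.541e+08 / (1.427e-05 · 70.19) = 217.8 m.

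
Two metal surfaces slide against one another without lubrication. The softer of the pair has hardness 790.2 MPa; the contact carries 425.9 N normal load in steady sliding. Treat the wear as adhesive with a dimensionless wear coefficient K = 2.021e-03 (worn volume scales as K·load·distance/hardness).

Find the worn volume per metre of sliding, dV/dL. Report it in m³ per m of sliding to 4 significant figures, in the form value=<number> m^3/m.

value=1.089e-09 m^3/m

The computation runs at full precision, and intermediate values are displayed rounded. Rounded once at the end to four significant digits.
Convert: Hardness H = 790.2 MPa = 7.902e+08 Pa.
Collected in SI base units: W = 425.9 N, H = 7.902e+08 Pa, K = 2.021e-03.
The wear rate dV/dL = K·W/H, so: 2.021e-03 · 425.9 / 7.902e+08 = 1.089e-09 m³/m.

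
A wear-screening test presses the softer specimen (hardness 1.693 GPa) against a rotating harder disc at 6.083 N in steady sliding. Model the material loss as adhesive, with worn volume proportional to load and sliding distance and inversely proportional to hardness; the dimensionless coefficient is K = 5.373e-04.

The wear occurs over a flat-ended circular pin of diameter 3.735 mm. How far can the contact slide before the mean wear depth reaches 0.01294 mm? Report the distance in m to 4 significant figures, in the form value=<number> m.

Each operation holds full precision — quoted intermediates are rounded. Rounded once at the end, at 4 significant figures.
Convert: Hardness H = 1.693 GPa = 1.693e+09 Pa.
Convert: Pin diameter d = 3.735 mm = 0.003735 m. Contact area A = π·d²/4 = π·(0.003735 m)²/4 = 1.096e-05 m².
Convert: Depth limit h_lim = 0.01294 mm = 1.294e-05 m.
SI base units throughout: W = 6.083 N, H = 1.693e+09 Pa, K = 5.373e-04.
Limit volume V_lim = h_lim·A = 1.294e-05 · 1.096e-05 = 1.418e-10 m³.
Life L = V_lim·H/(K·W) = 1.418e-10 · 1.693e+09 / (5.373e-04 · 6.083) = 73.44 m.

value=73.44 m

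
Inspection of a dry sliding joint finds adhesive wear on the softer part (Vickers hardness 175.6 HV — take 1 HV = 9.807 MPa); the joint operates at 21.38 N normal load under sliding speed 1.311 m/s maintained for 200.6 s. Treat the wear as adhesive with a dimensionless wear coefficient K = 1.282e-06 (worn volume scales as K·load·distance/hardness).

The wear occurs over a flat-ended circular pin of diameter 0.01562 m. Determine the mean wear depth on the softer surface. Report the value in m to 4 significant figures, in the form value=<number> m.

Each operation carries exact precision — intermediates appear rounded, and one final rounding, at four significant digits.
Convert: Distance covered L = v·t = 1.311 m/s × 200.6 s = 263.0 m.
Convert: Hardness H = 175.6 HV × 9.807 MPa/HV = 1722 MPa = 1.722e+09 Pa.
Convert: Contact area A = π·d²/4 = π·(0.01562 m)²/4 = 1.916e-04 m².
SI base units throughout: W = 21.38 N, H = 1.722e+09 Pa, K = 1.282e-06.
Volume removed: V = K·W·L/H = 1.282e-06 · 21.38 · 263.0 / 1.722e+09 = 4.186e-12 m³.
Mean wear depth h = V/A = 4.186e-12 / 1.916e-04 = 2.184e-08 m.

value=2.184e-08 m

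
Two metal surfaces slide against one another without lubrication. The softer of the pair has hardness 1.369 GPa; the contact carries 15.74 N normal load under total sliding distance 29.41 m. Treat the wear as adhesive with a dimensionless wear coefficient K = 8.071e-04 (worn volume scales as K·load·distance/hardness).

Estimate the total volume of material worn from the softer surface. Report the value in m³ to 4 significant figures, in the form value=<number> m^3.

Intermediate values are shown rounded — every step holds full float precision; one last rounding to 4 significant figures.
Convert: Hardness H = 1.369 GPa = 1.369e+09 Pa.
Expressed in SI base units: W = 15.74 N, H = 1.369e+09 Pa, K = 8.071e-04.
Archard relation: V = K·W·L/H = 8.071e-04 · 15.74 · 29.41 / 1.369e+09 = 2.729e-10 m³.

value=2.729e-10 m^3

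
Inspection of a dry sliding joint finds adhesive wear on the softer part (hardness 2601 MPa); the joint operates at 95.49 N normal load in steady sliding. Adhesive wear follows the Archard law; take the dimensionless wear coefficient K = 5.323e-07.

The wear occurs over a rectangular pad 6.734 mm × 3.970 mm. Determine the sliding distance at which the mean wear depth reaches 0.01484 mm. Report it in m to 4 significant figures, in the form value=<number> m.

value=2.030e+04 m

Intermediates are displayed rounded; all working math holds exact precision; one last rounding, at four significant figures.
Convert: Hardness H = 2601 MPa = 2.601e+09 Pa.
Convert: Pad sides 6.734 mm × 3.970 mm = 0.006734 m × 0.003970 m. Contact area A = 0.006734 m × 0.003970 m = 2.673e-05 m².
Convert: Depth limit h_lim = 0.01484 mm = 1.484e-05 m.
As SI base values: W = 95.49 N, H = 2.601e+09 Pa, K = 5.323e-07.
Limit volume V_lim = h_lim·A = 1.484e-05 · 2.673e-05 = 3.967e-10 m³.
Sliding life L = V_lim·H/(K·W) = 3.967e-10 · 2.601e+09 / (5.323e-07 · 95.49) = 2.030e+04 m.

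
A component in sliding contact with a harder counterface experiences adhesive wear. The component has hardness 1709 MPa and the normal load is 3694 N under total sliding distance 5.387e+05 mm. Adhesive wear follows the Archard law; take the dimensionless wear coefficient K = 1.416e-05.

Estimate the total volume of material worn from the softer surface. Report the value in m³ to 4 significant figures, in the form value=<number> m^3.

Intermediates appear rounded; the algebra carries full float precision; a lone final rounding, at 4 significant digits.
Total distance L = 5.387e+05 mm = 538.7 m.
Hardness H = 1709 MPa = 1.709e+09 Pa.
Working in SI base units: W = 3694 N, H = 1.709e+09 Pa, K = 1.416e-05.
By Archard's law, V = K·W·L/H = 1.416e-05 · 3694 · 538.7 / 1.709e+09 = 1.649e-08 m³.

value=1.649e-08 m^3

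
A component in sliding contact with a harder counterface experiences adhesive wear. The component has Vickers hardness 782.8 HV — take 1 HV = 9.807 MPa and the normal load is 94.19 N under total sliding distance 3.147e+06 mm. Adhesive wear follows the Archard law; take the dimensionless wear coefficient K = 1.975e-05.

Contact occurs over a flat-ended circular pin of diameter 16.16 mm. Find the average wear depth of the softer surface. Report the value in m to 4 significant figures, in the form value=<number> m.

value=3.718e-06 m

The intermediates are printed rounded. Every step keeps full float precision. Rounded just once to 4 significant figures.
Convert: Distance L = 3.147e+06 mm = 3147 m.
Convert: Hardness H = 782.8 HV × 9.807 MPa/HV = 7677 MPa = 7.677e+09 Pa.
Convert: Pin diameter d = 16.16 mm = 0.01616 m. Contact area A = π·d²/4 = π·(0.01616 m)²/4 = 2.051e-04 m².
Working in SI base units: W = 94.19 N, H = 7.677e+09 Pa, K = 1.975e-05.
By Archard's law, V = K·W·L/H = 1.975e-05 · 94.19 · 3147 / 7.677e+09 = 7.626e-10 m³.
Depth h = V/A = 7.626e-10 / 2.051e-04 = 3.718e-06 m.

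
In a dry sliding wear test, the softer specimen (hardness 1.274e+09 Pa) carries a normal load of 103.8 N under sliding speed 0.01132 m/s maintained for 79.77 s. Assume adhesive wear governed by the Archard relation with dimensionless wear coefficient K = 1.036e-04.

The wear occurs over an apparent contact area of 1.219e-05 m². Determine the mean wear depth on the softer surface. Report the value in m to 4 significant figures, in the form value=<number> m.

value=6.253e-07 m

Shown intermediates are rounded. The algebra carries full precision. Rounded once at the end, at 4 significant digits.
Convert: Path length L = v·t = 0.01132 m/s × 79.77 s = 0.9030 m.
Restated in SI base units: W = 103.8 N, H = 1.274e+09 Pa, K = 1.036e-04.
The Archard volume V = K·W·L/H = 1.036e-04 · 103.8 · 0.9030 / 1.274e+09 = 7.622e-12 m³.
Mean wear depth h = V/A = 7.622e-12 / 1.219e-05 = 6.253e-07 m.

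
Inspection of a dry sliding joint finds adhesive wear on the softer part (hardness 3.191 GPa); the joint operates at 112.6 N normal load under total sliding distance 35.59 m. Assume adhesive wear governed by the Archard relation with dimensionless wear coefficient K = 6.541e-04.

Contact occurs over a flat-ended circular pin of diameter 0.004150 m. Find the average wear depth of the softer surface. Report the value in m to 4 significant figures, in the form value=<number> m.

value=6.073e-05 m

Intermediate values appear rounded; each operation holds exact precision; rounded once at the end, at four significant digits.
Convert: Hardness H = 3.191 GPa = 3.191e+09 Pa.
Convert: Contact area A = π·d²/4 = π·(0.004150 m)²/4 = 1.353e-05 m².
Working in SI base units: W = 112.6 N, H = 3.191e+09 Pa, K = 6.541e-04.
Volume removed: V = K·W·L/H = 6.541e-04 · 112.6 · 35.59 / 3.191e+09 = 8.215e-10 m³.
Depth of wear h = V/A = 8.215e-10 / 1.353e-05 = 6.073e-05 m.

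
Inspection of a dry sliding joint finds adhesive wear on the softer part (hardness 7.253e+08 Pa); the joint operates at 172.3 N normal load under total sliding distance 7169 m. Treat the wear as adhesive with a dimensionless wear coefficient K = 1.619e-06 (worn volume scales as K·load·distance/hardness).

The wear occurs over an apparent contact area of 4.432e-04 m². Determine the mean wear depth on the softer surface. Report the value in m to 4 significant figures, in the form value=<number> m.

value=6.221e-06 m

Quoted intermediates are rounded — every step runs at exact precision; rounded just once, at 4 significant figures.
In SI base units, W = 172.3 N, H = 7.253e+08 Pa, K = 1.619e-06.
Wear volume V = K·W·L/H = 1.619e-06 · 172.3 · 7169 / 7.253e+08 = 2.757e-09 m³.
Average depth h = V/A = 2.757e-09 / 4.432e-04 = 6.221e-06 m.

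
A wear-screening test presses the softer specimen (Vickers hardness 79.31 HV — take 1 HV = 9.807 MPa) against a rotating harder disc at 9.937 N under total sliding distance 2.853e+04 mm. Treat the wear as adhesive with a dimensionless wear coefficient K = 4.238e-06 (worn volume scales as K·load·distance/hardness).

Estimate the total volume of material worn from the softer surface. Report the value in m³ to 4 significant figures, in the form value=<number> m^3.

All arithmetic maintains full precision — intermediates appear rounded — one last rounding to four significant figures.
Convert: Sliding distance L = 2.853e+04 mm = 28.53 m.
Convert: Hardness H = 79.31 HV × 9.807 MPa/HV = 777.8 MPa = 7.778e+08 Pa.
In SI base units: W = 9.937 N, H = 7.778e+08 Pa, K = 4.238e-06.
The Archard volume V = K·W·L/H = 4.238e-06 · 9.937 · 28.53 / 7.778e+08 = 1.545e-12 m³.

value=1.545e-12 m^3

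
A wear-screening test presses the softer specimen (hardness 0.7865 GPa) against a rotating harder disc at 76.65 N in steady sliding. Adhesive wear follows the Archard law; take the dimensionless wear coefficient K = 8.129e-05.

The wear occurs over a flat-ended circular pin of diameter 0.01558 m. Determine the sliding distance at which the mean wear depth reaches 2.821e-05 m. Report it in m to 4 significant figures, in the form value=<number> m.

The intermediates are displayed rounded; all working math holds full float precision. Rounded once at the end: 4 significant digits.
Hardness H = 0.7865 GPa = 7.865e+08 Pa.
Contact area A = π·d²/4 = π·(0.01558 m)²/4 = 1.906e-04 m².
In SI base units: W = 76.65 N, H = 7.865e+08 Pa, K = 8.129e-05.
At the depth limit, V_lim = h_lim·A = 2.821e-05 · 1.906e-04 = 5.378e-09 m³.
Life L = V_lim·H/(K·W) = 5.378e-09 · 7.865e+08 / (8.129e-05 · 76.65) = 678.9 m.

value=678.9 m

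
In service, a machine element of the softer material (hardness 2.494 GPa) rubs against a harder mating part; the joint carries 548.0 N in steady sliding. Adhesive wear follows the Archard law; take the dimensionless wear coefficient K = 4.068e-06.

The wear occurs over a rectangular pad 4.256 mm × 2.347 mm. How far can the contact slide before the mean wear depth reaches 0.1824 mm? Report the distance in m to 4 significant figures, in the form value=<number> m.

Every step runs at exact precision. Intermediate values are displayed rounded; one final rounding: 4 significant digits.
Hardness H = 2.494 GPa = 2.494e+09 Pa.
Pad sides 4.256 mm × 2.347 mm = 0.004256 m × 0.002347 m. Contact area A = 0.004256 m × 0.002347 m = 9.989e-06 m².
Depth limit h_lim = 0.1824 mm = 1.824e-04 m.
In SI base units: W = 548.0 N, H = 2.494e+09 Pa, K = 4.068e-06.
Allowed volume V_lim = h_lim·A = 1.824e-04 · 9.989e-06 = 1.822e-09 m³.
Sliding life L = V_lim·H/(K·W) = 1.822e-09 · 2.494e+09 / (4.068e-06 · 548.0) = 2038 m.

value=2038 m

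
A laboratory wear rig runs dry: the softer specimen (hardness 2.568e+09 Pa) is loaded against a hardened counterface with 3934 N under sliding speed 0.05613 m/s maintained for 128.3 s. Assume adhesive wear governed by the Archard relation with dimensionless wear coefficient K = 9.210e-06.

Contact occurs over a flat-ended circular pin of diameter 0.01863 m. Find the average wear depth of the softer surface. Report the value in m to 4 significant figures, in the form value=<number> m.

Intermediates are printed rounded — every step maintains exact precision — one last rounding to four significant figures.
Convert: Path length L = v·t = 0.05613 m/s × 128.3 s = 7.201 m.
Convert: Contact area A = π·d²/4 = π·(0.01863 m)²/4 = 2.726e-04 m².
As SI base values: W = 3934 N, H = 2.568e+09 Pa, K = 9.210e-06.
Apply Archard: V = K·W·L/H = 9.210e-06 · 3934 · 7.201 / 2.568e+09 = 1.016e-10 m³.
Average depth h = V/A = 1.016e-10 / 2.726e-04 = 3.727e-07 m.

value=3.727e-07 m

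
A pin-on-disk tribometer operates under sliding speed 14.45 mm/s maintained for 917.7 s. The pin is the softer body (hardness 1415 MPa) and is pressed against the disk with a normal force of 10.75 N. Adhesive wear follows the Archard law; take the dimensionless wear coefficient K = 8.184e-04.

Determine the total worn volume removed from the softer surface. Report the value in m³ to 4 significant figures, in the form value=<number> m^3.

The intermediates are printed rounded; each operation runs at exact precision — a single final rounding, at 4 significant figures.
Convert: Sliding speed v = 14.45 mm/s = 0.01445 m/s. Sliding distance L = v·t = 0.01445 m/s × 917.7 s = 13.26 m.
Convert: Hardness H = 1415 MPa = 1.415e+09 Pa.
SI base units throughout: W = 10.75 N, H = 1.415e+09 Pa, K = 8.184e-04.
Wear volume V = K·W·L/H = 8.184e-04 · 10.75 · 13.26 / 1.415e+09 = 8.245e-11 m³.

value=8.245e-11 m^3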